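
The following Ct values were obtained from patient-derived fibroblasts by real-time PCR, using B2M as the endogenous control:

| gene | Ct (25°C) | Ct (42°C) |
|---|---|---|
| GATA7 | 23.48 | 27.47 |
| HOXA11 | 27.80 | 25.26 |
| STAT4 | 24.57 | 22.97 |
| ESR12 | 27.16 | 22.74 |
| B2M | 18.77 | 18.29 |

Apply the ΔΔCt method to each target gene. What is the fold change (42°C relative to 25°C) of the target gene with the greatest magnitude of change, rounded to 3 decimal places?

0.045

GATA7: ΔΔCt = (27.47−18.29) − (23.48−18.77) = 9.18 − 4.71 = 4.47; fold change = 2^-4.47 = 0.045
HOXA11: ΔΔCt = (25.26−18.29) − (27.80−18.77) = 6.97 − 9.03 = -2.06; fold change = 2^2.06 = 4.170
STAT4: ΔΔCt = (22.97−18.29) − (24.57−18.77) = 4.68 − 5.80 = -1.12; fold change = 2^1.12 = 2.173
ESR12: ΔΔCt = (22.74−18.29) − (27.16−18.77) = 4.45 − 8.39 = -3.94; fold change = 2^3.94 = 15.348
GATA7 has the largest |ΔΔCt| = 4.47.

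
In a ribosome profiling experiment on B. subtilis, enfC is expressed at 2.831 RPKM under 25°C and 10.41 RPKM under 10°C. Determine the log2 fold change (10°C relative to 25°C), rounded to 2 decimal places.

1.88

Fold change = 10.41 / 2.831 = 3.6771
log2(3.6771) = 1.879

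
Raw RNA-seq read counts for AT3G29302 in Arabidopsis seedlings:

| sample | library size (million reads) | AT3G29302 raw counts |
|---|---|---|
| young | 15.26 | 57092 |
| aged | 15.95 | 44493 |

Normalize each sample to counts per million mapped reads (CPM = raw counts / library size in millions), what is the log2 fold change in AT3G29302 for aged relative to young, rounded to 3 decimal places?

-0.424

CPM(young) = 57092 / 15.26 = 3741.2844
CPM(aged) = 44493 / 15.95 = 2789.5298
Fold change = 2789.5298 / 3741.2844 = 0.74561
log2(0.74561) = -0.4235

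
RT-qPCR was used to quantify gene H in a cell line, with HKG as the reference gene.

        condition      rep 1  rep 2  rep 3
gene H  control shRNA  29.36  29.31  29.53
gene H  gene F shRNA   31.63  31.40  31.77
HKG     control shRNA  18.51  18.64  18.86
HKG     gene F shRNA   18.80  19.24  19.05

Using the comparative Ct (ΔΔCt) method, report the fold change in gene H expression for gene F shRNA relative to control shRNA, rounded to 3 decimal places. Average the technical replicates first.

Mean Ct: gene H control shRNA 29.400; gene H gene F shRNA 31.600; HKG control shRNA 18.670; HKG gene F shRNA 19.030
ΔCt(control shRNA) = 29.400 − 18.670 = 10.730
ΔCt(gene F shRNA) = 31.600 − 19.030 = 12.570
ΔΔCt = 12.570 − 10.730 = 1.840
Fold change = 2^(−1.840) = 0.2793

0.279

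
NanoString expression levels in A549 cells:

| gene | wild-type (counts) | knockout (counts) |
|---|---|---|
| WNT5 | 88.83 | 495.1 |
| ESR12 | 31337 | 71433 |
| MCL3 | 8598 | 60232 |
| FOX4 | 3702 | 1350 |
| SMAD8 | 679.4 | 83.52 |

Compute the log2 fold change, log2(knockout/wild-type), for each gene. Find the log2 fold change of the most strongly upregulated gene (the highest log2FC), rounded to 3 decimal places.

log2(495.1/88.83) = 2.479  (WNT5)
log2(71433/31337) = 1.189  (ESR12)
log2(60232/8598) = 2.808  (MCL3)
log2(1350/3702) = -1.455  (FOX4)
log2(83.52/679.4) = -3.024  (SMAD8)
MCL3 is most strongly upregulated.

2.808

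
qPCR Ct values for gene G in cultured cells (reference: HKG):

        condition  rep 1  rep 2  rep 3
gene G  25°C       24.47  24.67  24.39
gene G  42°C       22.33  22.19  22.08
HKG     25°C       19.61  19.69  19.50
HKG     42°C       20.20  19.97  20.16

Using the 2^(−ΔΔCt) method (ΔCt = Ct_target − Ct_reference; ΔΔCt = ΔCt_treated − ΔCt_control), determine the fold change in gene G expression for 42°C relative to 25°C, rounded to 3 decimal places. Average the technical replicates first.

Mean Ct: gene G 25°C 24.510; gene G 42°C 22.200; HKG 25°C 19.600; HKG 42°C 20.110
ΔCt(25°C) = 24.510 − 19.600 = 4.910
ΔCt(42°C) = 22.200 − 20.110 = 2.090
ΔΔCt = 2.090 − 4.910 = -2.820
Fold change = 2^(−(-2.820)) = 2^2.820 = 7.0616

7.062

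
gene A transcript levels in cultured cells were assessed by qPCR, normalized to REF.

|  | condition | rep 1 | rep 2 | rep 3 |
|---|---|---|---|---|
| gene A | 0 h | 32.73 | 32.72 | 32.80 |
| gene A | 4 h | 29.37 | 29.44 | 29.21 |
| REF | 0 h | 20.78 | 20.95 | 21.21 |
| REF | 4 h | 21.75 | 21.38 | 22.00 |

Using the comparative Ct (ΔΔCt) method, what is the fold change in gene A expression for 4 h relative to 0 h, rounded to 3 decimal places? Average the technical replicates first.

17.630

Mean Ct: gene A 0 h 32.750; gene A 4 h 29.340; REF 0 h 20.980; REF 4 h 21.710
ΔCt(0 h) = 32.750 − 20.980 = 11.770
ΔCt(4 h) = 29.340 − 21.710 = 7.630
ΔΔCt = 7.630 − 11.770 = -4.140
Fold change = 2^(−(-4.140)) = 2^4.140 = 17.6305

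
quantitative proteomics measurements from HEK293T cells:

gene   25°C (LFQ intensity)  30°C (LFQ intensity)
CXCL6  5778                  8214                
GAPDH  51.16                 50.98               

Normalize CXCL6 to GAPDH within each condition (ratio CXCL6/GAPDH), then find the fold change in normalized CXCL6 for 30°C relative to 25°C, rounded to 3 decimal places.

CXCL6/GAPDH (25°C) = 5778 / 51.16 = 112.94
CXCL6/GAPDH (30°C) = 8214 / 50.98 = 161.12
Fold change = 161.12 / 112.94 = 1.4266

1.427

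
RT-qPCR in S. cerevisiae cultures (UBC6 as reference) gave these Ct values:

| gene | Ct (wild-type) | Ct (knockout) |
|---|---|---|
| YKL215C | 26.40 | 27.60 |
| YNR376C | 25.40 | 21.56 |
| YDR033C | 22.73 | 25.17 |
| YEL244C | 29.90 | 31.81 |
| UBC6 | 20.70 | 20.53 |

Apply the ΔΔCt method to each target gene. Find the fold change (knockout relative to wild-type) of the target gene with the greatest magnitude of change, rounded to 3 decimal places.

12.729

YKL215C: ΔΔCt = (27.60−20.53) − (26.40−20.70) = 7.07 − 5.70 = 1.37; fold change = 2^-1.37 = 0.387
YNR376C: ΔΔCt = (21.56−20.53) − (25.40−20.70) = 1.03 − 4.70 = -3.67; fold change = 2^3.67 = 12.729
YDR033C: ΔΔCt = (25.17−20.53) − (22.73−20.70) = 4.64 − 2.03 = 2.61; fold change = 2^-2.61 = 0.164
YEL244C: ΔΔCt = (31.81−20.53) − (29.90−20.70) = 11.28 − 9.20 = 2.08; fold change = 2^-2.08 = 0.237
YNR376C has the largest |ΔΔCt| = 3.67.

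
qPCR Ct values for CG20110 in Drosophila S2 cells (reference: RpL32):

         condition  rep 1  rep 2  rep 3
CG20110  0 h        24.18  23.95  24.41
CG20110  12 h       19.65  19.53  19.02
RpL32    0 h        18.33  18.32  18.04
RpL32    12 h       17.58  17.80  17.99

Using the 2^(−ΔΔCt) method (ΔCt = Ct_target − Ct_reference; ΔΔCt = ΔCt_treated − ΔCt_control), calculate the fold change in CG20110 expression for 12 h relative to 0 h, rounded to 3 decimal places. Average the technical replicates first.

Mean Ct: CG20110 0 h 24.180; CG20110 12 h 19.400; RpL32 0 h 18.230; RpL32 12 h 17.790
ΔCt(0 h) = 24.180 − 18.230 = 5.950
ΔCt(12 h) = 19.400 − 17.790 = 1.610
ΔΔCt = 1.610 − 5.950 = -4.340
Fold change = 2^(−(-4.340)) = 2^4.340 = 20.2521

20.252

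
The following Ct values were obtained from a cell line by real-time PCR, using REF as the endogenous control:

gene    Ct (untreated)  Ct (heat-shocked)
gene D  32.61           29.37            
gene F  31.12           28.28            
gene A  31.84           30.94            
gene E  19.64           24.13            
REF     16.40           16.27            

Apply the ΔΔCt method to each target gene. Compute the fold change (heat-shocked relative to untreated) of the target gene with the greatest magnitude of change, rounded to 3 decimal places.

0.041

gene D: ΔΔCt = (29.37−16.27) − (32.61−16.40) = 13.10 − 16.21 = -3.11; fold change = 2^3.11 = 8.634
gene F: ΔΔCt = (28.28−16.27) − (31.12−16.40) = 12.01 − 14.72 = -2.71; fold change = 2^2.71 = 6.543
gene A: ΔΔCt = (30.94−16.27) − (31.84−16.40) = 14.67 − 15.44 = -0.77; fold change = 2^0.77 = 1.705
gene E: ΔΔCt = (24.13−16.27) − (19.64−16.40) = 7.86 − 3.24 = 4.62; fold change = 2^-4.62 = 0.041
gene E has the largest |ΔΔCt| = 4.62.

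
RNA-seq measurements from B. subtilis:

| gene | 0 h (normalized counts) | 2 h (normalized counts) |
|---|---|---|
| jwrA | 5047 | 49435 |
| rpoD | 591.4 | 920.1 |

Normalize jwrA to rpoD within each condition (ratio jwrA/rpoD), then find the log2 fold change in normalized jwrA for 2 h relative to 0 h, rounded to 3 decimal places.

jwrA/rpoD (0 h) = 5047 / 591.4 = 8.534
jwrA/rpoD (2 h) = 49435 / 920.1 = 53.728
Fold change = 53.728 / 8.534 = 6.2958
log2(6.2958) = 2.6544

2.654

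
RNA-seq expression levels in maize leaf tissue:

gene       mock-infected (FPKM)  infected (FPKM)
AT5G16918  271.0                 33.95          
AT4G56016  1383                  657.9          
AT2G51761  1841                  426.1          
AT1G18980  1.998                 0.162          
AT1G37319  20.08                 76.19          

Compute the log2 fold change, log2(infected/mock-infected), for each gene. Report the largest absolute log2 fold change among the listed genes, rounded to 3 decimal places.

3.624

log2(33.95/271.0) = -2.997  (AT5G16918)
log2(657.9/1383) = -1.072  (AT4G56016)
log2(426.1/1841) = -2.111  (AT2G51761)
log2(0.162/1.998) = -3.624  (AT1G18980)
log2(76.19/20.08) = 1.924  (AT1G37319)
The largest magnitude belongs to AT1G18980.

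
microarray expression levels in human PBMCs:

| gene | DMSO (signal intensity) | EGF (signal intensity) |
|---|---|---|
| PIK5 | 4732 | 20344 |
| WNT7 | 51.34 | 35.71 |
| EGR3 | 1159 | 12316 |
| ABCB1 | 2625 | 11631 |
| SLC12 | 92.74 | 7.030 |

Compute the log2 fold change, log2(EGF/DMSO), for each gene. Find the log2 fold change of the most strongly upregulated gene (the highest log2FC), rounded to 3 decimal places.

log2(20344/4732) = 2.104  (PIK5)
log2(35.71/51.34) = -0.524  (WNT7)
log2(12316/1159) = 3.410  (EGR3)
log2(11631/2625) = 2.148  (ABCB1)
log2(7.030/92.74) = -3.722  (SLC12)
EGR3 is most strongly upregulated.

3.410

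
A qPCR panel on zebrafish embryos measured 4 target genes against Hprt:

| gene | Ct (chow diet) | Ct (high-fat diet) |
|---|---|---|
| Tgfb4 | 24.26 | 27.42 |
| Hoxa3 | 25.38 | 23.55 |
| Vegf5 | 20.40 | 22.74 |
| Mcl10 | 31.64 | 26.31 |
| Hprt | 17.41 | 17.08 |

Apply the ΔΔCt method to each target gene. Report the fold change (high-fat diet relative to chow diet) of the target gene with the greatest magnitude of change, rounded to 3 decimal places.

32.000

Tgfb4: ΔΔCt = (27.42−17.08) − (24.26−17.41) = 10.34 − 6.85 = 3.49; fold change = 2^-3.49 = 0.089
Hoxa3: ΔΔCt = (23.55−17.08) − (25.38−17.41) = 6.47 − 7.97 = -1.50; fold change = 2^1.50 = 2.828
Vegf5: ΔΔCt = (22.74−17.08) − (20.40−17.41) = 5.66 − 2.99 = 2.67; fold change = 2^-2.67 = 0.157
Mcl10: ΔΔCt = (26.31−17.08) − (31.64−17.41) = 9.23 − 14.23 = -5.00; fold change = 2^5.00 = 32.000
Mcl10 has the largest |ΔΔCt| = 5.00.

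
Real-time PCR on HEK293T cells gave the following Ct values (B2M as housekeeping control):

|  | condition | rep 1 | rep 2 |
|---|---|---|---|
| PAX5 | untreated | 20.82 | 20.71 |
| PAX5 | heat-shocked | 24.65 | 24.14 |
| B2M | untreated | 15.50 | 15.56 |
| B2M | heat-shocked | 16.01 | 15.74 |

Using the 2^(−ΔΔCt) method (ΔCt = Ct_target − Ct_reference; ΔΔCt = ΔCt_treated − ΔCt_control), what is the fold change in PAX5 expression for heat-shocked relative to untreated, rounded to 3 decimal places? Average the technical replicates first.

Mean Ct: PAX5 untreated 20.765; PAX5 heat-shocked 24.395; B2M untreated 15.530; B2M heat-shocked 15.875
ΔCt(untreated) = 20.765 − 15.530 = 5.235
ΔCt(heat-shocked) = 24.395 − 15.875 = 8.520
ΔΔCt = 8.520 − 5.235 = 3.285
Fold change = 2^(−3.285) = 0.1026

0.103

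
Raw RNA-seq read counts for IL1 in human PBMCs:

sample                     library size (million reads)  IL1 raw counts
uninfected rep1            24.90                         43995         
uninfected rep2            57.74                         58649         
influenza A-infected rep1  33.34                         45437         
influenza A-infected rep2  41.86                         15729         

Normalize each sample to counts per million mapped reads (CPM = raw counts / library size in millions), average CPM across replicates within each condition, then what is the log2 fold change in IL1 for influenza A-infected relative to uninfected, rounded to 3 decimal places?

CPM(uninfected rep1) = 43995 / 24.90 = 1766.8675
CPM(uninfected rep2) = 58649 / 57.74 = 1015.7430
CPM(influenza A-infected rep1) = 45437 / 33.34 = 1362.8374
CPM(influenza A-infected rep2) = 15729 / 41.86 = 375.7525
mean CPM(uninfected) = 1391.3052; mean CPM(influenza A-infected) = 869.2950
Fold change = 869.2950 / 1391.3052 = 0.62481
log2(0.62481) = -0.6785

-0.679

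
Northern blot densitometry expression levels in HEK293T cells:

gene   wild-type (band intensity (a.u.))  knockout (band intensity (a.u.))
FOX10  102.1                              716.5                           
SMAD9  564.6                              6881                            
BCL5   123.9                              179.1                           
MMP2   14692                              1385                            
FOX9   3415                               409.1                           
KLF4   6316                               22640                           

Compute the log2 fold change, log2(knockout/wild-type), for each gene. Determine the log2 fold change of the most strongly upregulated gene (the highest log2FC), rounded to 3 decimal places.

log2(716.5/102.1) = 2.811  (FOX10)
log2(6881/564.6) = 3.607  (SMAD9)
log2(179.1/123.9) = 0.532  (BCL5)
log2(1385/14692) = -3.407  (MMP2)
log2(409.1/3415) = -3.061  (FOX9)
log2(22640/6316) = 1.842  (KLF4)
SMAD9 is most strongly upregulated.

3.607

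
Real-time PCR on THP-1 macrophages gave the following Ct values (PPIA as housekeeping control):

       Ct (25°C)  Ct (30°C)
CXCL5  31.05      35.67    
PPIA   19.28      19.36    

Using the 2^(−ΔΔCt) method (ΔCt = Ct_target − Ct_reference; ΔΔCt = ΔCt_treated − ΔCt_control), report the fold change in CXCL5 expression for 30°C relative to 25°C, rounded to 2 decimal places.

ΔCt(25°C) = 31.050 − 19.280 = 11.770
ΔCt(30°C) = 35.670 − 19.360 = 16.310
ΔΔCt = 16.310 − 11.770 = 4.540
Fold change = 2^(−4.540) = 0.043

0.04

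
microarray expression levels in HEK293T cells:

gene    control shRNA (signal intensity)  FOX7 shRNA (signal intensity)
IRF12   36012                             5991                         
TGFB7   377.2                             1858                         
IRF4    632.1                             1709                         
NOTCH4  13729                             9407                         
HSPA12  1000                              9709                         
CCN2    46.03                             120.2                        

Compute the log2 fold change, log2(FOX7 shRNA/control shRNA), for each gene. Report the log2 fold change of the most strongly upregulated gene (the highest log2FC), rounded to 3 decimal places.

3.279

log2(5991/36012) = -2.588  (IRF12)
log2(1858/377.2) = 2.300  (TGFB7)
log2(1709/632.1) = 1.435  (IRF4)
log2(9407/13729) = -0.545  (NOTCH4)
log2(9709/1000) = 3.279  (HSPA12)
log2(120.2/46.03) = 1.385  (CCN2)
HSPA12 is most strongly upregulated.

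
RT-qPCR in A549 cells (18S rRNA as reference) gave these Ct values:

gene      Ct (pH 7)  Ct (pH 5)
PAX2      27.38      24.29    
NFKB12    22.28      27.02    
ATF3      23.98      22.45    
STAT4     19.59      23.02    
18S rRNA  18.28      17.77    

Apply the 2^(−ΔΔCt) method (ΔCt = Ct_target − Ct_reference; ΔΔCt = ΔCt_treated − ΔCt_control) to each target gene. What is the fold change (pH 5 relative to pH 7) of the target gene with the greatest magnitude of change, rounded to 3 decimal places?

0.026

PAX2: ΔΔCt = (24.29−17.77) − (27.38−18.28) = 6.52 − 9.10 = -2.58; fold change = 2^2.58 = 5.979
NFKB12: ΔΔCt = (27.02−17.77) − (22.28−18.28) = 9.25 − 4.00 = 5.25; fold change = 2^-5.25 = 0.026
ATF3: ΔΔCt = (22.45−17.77) − (23.98−18.28) = 4.68 − 5.70 = -1.02; fold change = 2^1.02 = 2.028
STAT4: ΔΔCt = (23.02−17.77) − (19.59−18.28) = 5.25 − 1.31 = 3.94; fold change = 2^-3.94 = 0.065
NFKB12 has the largest |ΔΔCt| = 5.25.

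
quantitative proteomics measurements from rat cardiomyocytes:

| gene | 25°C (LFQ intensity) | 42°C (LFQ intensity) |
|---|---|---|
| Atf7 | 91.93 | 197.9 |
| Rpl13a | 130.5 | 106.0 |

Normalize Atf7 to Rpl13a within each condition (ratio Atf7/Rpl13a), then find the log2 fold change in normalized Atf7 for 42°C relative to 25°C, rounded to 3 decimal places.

Atf7/Rpl13a (25°C) = 91.93 / 130.5 = 0.70444
Atf7/Rpl13a (42°C) = 197.9 / 106.0 = 1.867
Fold change = 1.867 / 0.70444 = 2.6503
log2(2.6503) = 1.4061

1.406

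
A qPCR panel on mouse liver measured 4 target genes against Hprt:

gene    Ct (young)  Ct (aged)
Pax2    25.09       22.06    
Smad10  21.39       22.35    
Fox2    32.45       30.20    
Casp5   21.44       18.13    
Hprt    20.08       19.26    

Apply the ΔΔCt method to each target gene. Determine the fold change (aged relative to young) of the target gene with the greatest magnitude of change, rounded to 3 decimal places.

Pax2: ΔΔCt = (22.06−19.26) − (25.09−20.08) = 2.80 − 5.01 = -2.21; fold change = 2^2.21 = 4.627
Smad10: ΔΔCt = (22.35−19.26) − (21.39−20.08) = 3.09 − 1.31 = 1.78; fold change = 2^-1.78 = 0.291
Fox2: ΔΔCt = (30.20−19.26) − (32.45−20.08) = 10.94 − 12.37 = -1.43; fold change = 2^1.43 = 2.694
Casp5: ΔΔCt = (18.13−19.26) − (21.44−20.08) = -1.13 − 1.36 = -2.49; fold change = 2^2.49 = 5.618
Casp5 has the largest |ΔΔCt| = 2.49.

5.618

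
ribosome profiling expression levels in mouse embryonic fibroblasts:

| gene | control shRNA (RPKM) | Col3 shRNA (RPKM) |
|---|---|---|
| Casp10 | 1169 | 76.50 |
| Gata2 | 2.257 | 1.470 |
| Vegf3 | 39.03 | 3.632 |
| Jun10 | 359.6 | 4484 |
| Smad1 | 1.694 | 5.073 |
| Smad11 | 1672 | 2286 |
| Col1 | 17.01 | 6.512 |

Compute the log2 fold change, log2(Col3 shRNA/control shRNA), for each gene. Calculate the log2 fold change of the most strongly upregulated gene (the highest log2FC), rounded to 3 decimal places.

3.640

log2(76.50/1169) = -3.934  (Casp10)
log2(1.470/2.257) = -0.619  (Gata2)
log2(3.632/39.03) = -3.426  (Vegf3)
log2(4484/359.6) = 3.640  (Jun10)
log2(5.073/1.694) = 1.582  (Smad1)
log2(2286/1672) = 0.451  (Smad11)
log2(6.512/17.01) = -1.385  (Col1)
Jun10 is most strongly upregulated.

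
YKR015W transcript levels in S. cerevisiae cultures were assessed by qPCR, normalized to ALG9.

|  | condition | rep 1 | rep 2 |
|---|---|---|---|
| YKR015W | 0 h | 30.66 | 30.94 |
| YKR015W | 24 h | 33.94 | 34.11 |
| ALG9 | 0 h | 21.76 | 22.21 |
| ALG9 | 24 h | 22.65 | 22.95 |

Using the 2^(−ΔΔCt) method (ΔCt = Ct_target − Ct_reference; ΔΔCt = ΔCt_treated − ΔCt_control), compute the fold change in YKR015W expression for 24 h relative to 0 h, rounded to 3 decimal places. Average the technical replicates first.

Mean Ct: YKR015W 0 h 30.800; YKR015W 24 h 34.025; ALG9 0 h 21.985; ALG9 24 h 22.800
ΔCt(0 h) = 30.800 − 21.985 = 8.815
ΔCt(24 h) = 34.025 − 22.800 = 11.225
ΔΔCt = 11.225 − 8.815 = 2.410
Fold change = 2^(−2.410) = 0.1882

0.188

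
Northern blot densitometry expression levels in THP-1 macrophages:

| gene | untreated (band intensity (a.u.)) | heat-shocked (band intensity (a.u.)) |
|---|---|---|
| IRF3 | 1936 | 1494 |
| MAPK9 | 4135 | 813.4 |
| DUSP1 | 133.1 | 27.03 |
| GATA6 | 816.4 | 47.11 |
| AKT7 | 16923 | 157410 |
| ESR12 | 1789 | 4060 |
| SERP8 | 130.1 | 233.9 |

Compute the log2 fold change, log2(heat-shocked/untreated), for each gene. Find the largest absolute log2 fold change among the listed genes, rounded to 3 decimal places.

4.115

log2(1494/1936) = -0.374  (IRF3)
log2(813.4/4135) = -2.346  (MAPK9)
log2(27.03/133.1) = -2.300  (DUSP1)
log2(47.11/816.4) = -4.115  (GATA6)
log2(157410/16923) = 3.217  (AKT7)
log2(4060/1789) = 1.182  (ESR12)
log2(233.9/130.1) = 0.846  (SERP8)
The largest magnitude belongs to GATA6.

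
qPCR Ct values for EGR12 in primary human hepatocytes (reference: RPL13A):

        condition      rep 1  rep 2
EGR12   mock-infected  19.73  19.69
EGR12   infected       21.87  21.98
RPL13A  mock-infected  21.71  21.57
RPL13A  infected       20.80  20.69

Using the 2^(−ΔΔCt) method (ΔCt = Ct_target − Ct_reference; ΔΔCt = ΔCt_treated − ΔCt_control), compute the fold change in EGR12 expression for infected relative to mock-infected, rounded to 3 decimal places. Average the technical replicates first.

Mean Ct: EGR12 mock-infected 19.710; EGR12 infected 21.925; RPL13A mock-infected 21.640; RPL13A infected 20.745
ΔCt(mock-infected) = 19.710 − 21.640 = -1.930
ΔCt(infected) = 21.925 − 20.745 = 1.180
ΔΔCt = 1.180 − (-1.930) = 3.110
Fold change = 2^(−3.110) = 0.1158

0.116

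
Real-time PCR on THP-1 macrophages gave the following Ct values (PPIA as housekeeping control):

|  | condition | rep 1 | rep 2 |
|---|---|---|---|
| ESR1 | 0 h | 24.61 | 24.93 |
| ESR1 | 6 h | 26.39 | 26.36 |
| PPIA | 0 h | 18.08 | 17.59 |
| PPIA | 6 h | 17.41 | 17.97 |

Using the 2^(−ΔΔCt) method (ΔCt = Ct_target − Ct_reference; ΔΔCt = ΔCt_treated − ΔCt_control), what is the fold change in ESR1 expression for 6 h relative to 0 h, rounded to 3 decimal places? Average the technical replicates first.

0.297

Mean Ct: ESR1 0 h 24.770; ESR1 6 h 26.375; PPIA 0 h 17.835; PPIA 6 h 17.690
ΔCt(0 h) = 24.770 − 17.835 = 6.935
ΔCt(6 h) = 26.375 − 17.690 = 8.685
ΔΔCt = 8.685 − 6.935 = 1.750
Fold change = 2^(−1.750) = 0.2973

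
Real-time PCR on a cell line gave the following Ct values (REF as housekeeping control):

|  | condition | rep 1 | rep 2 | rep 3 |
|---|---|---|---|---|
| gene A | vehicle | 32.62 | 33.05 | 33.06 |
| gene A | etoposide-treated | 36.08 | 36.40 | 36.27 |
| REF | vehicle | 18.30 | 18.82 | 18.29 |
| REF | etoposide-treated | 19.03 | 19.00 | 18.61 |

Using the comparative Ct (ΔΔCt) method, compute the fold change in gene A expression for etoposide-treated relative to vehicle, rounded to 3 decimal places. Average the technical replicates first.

0.131

Mean Ct: gene A vehicle 32.910; gene A etoposide-treated 36.250; REF vehicle 18.470; REF etoposide-treated 18.880
ΔCt(vehicle) = 32.910 − 18.470 = 14.440
ΔCt(etoposide-treated) = 36.250 − 18.880 = 17.370
ΔΔCt = 17.370 − 14.440 = 2.930
Fold change = 2^(−2.930) = 0.1312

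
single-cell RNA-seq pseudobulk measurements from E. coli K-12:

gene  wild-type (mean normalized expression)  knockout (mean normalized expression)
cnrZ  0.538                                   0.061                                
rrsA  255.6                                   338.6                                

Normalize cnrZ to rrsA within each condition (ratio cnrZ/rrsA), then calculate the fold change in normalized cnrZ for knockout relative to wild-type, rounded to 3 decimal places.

0.086

cnrZ/rrsA (wild-type) = 0.538 / 255.6 = 0.0021049
cnrZ/rrsA (knockout) = 0.061 / 338.6 = 0.00018015
Fold change = 0.00018015 / 0.0021049 = 0.0856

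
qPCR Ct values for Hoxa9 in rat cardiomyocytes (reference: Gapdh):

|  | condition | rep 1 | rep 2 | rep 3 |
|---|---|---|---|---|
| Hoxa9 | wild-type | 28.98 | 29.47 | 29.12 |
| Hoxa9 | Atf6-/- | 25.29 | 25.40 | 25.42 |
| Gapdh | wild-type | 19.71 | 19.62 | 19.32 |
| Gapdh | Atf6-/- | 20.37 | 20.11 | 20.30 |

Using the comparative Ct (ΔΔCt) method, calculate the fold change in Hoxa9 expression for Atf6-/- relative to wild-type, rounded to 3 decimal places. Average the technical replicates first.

23.103

Mean Ct: Hoxa9 wild-type 29.190; Hoxa9 Atf6-/- 25.370; Gapdh wild-type 19.550; Gapdh Atf6-/- 20.260
ΔCt(wild-type) = 29.190 − 19.550 = 9.640
ΔCt(Atf6-/-) = 25.370 − 20.260 = 5.110
ΔΔCt = 5.110 − 9.640 = -4.530
Fold change = 2^(−(-4.530)) = 2^4.530 = 23.1029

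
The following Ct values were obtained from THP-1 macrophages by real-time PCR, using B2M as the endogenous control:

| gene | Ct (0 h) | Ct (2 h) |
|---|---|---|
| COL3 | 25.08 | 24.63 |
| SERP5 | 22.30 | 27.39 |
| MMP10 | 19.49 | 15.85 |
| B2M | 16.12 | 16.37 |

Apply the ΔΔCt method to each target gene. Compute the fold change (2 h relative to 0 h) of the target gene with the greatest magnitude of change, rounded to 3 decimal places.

COL3: ΔΔCt = (24.63−16.37) − (25.08−16.12) = 8.26 − 8.96 = -0.70; fold change = 2^0.70 = 1.625
SERP5: ΔΔCt = (27.39−16.37) − (22.30−16.12) = 11.02 − 6.18 = 4.84; fold change = 2^-4.84 = 0.035
MMP10: ΔΔCt = (15.85−16.37) − (19.49−16.12) = -0.52 − 3.37 = -3.89; fold change = 2^3.89 = 14.825
SERP5 has the largest |ΔΔCt| = 4.84.

0.035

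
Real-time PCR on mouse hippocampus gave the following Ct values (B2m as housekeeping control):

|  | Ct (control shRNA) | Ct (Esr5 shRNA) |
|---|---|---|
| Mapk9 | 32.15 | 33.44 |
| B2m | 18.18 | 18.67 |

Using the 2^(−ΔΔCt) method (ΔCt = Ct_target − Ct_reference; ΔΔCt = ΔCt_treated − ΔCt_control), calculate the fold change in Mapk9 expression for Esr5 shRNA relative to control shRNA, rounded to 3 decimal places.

ΔCt(control shRNA) = 32.150 − 18.180 = 13.970
ΔCt(Esr5 shRNA) = 33.440 − 18.670 = 14.770
ΔΔCt = 14.770 − 13.970 = 0.800
Fold change = 2^(−0.800) = 0.5743

0.574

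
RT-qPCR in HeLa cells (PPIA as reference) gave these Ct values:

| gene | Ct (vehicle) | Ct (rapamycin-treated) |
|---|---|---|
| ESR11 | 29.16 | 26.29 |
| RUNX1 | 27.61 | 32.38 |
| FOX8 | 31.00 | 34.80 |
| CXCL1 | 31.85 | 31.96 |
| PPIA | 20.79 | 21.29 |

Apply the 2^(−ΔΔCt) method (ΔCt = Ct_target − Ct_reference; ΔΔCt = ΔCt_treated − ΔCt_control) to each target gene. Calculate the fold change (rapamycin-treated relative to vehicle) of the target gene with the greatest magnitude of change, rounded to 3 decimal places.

ESR11: ΔΔCt = (26.29−21.29) − (29.16−20.79) = 5.00 − 8.37 = -3.37; fold change = 2^3.37 = 10.339
RUNX1: ΔΔCt = (32.38−21.29) − (27.61−20.79) = 11.09 − 6.82 = 4.27; fold change = 2^-4.27 = 0.052
FOX8: ΔΔCt = (34.80−21.29) − (31.00−20.79) = 13.51 − 10.21 = 3.30; fold change = 2^-3.30 = 0.102
CXCL1: ΔΔCt = (31.96−21.29) − (31.85−20.79) = 10.67 − 11.06 = -0.39; fold change = 2^0.39 = 1.310
RUNX1 has the largest |ΔΔCt| = 4.27.

0.052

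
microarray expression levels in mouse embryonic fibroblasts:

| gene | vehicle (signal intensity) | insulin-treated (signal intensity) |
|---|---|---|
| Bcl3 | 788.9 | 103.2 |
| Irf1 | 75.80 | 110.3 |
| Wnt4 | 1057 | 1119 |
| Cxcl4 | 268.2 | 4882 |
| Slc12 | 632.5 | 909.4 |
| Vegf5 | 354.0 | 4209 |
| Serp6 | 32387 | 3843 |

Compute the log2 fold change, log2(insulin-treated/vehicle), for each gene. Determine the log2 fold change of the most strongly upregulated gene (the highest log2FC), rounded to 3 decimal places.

4.186

log2(103.2/788.9) = -2.934  (Bcl3)
log2(110.3/75.80) = 0.541  (Irf1)
log2(1119/1057) = 0.082  (Wnt4)
log2(4882/268.2) = 4.186  (Cxcl4)
log2(909.4/632.5) = 0.524  (Slc12)
log2(4209/354.0) = 3.572  (Vegf5)
log2(3843/32387) = -3.075  (Serp6)
Cxcl4 is most strongly upregulated.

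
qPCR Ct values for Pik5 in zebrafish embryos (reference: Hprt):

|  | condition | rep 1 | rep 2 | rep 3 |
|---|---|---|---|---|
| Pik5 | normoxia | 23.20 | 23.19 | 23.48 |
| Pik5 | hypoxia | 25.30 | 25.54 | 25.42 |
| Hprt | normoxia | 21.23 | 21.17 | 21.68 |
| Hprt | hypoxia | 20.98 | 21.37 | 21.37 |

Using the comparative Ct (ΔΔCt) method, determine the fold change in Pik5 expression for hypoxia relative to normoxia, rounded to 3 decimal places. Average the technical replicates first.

0.210

Mean Ct: Pik5 normoxia 23.290; Pik5 hypoxia 25.420; Hprt normoxia 21.360; Hprt hypoxia 21.240
ΔCt(normoxia) = 23.290 − 21.360 = 1.930
ΔCt(hypoxia) = 25.420 − 21.240 = 4.180
ΔΔCt = 4.180 − 1.930 = 2.250
Fold change = 2^(−2.250) = 0.2102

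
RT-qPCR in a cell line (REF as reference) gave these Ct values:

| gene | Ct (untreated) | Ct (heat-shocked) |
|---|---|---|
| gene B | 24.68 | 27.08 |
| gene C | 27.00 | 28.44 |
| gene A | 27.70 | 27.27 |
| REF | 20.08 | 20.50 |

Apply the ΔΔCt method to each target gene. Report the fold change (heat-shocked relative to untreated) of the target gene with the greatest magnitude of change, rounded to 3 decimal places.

0.253

gene B: ΔΔCt = (27.08−20.50) − (24.68−20.08) = 6.58 − 4.60 = 1.98; fold change = 2^-1.98 = 0.253
gene C: ΔΔCt = (28.44−20.50) − (27.00−20.08) = 7.94 − 6.92 = 1.02; fold change = 2^-1.02 = 0.493
gene A: ΔΔCt = (27.27−20.50) − (27.70−20.08) = 6.77 − 7.62 = -0.85; fold change = 2^0.85 = 1.803
gene B has the largest |ΔΔCt| = 1.98.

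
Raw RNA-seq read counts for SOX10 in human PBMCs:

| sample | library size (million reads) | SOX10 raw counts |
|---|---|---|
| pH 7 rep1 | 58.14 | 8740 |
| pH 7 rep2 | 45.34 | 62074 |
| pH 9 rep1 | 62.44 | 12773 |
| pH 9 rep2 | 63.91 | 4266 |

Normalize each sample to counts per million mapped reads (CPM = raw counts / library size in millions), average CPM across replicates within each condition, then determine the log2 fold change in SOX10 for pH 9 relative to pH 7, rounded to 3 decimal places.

CPM(pH 7 rep1) = 8740 / 58.14 = 150.3268
CPM(pH 7 rep2) = 62074 / 45.34 = 1369.0781
CPM(pH 9 rep1) = 12773 / 62.44 = 204.5644
CPM(pH 9 rep2) = 4266 / 63.91 = 66.7501
mean CPM(pH 7) = 759.7024; mean CPM(pH 9) = 135.6572
Fold change = 135.6572 / 759.7024 = 0.17857
log2(0.17857) = -2.4855

-2.485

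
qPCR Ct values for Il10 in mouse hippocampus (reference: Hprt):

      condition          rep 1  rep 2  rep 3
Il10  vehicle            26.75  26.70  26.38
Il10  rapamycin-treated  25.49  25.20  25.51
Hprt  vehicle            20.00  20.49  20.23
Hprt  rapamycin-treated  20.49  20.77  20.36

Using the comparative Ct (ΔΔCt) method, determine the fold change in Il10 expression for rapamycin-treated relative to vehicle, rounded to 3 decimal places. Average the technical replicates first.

2.848

Mean Ct: Il10 vehicle 26.610; Il10 rapamycin-treated 25.400; Hprt vehicle 20.240; Hprt rapamycin-treated 20.540
ΔCt(vehicle) = 26.610 − 20.240 = 6.370
ΔCt(rapamycin-treated) = 25.400 − 20.540 = 4.860
ΔΔCt = 4.860 − 6.370 = -1.510
Fold change = 2^(−(-1.510)) = 2^1.510 = 2.8481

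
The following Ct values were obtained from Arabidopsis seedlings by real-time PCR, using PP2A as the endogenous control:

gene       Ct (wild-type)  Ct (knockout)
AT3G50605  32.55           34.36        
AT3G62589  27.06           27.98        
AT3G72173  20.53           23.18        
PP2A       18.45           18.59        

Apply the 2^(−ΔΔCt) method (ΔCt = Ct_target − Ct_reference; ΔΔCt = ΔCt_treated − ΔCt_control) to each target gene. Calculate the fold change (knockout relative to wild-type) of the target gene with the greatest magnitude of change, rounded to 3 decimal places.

AT3G50605: ΔΔCt = (34.36−18.59) − (32.55−18.45) = 15.77 − 14.10 = 1.67; fold change = 2^-1.67 = 0.314
AT3G62589: ΔΔCt = (27.98−18.59) − (27.06−18.45) = 9.39 − 8.61 = 0.78; fold change = 2^-0.78 = 0.582
AT3G72173: ΔΔCt = (23.18−18.59) − (20.53−18.45) = 4.59 − 2.08 = 2.51; fold change = 2^-2.51 = 0.176
AT3G72173 has the largest |ΔΔCt| = 2.51.

0.176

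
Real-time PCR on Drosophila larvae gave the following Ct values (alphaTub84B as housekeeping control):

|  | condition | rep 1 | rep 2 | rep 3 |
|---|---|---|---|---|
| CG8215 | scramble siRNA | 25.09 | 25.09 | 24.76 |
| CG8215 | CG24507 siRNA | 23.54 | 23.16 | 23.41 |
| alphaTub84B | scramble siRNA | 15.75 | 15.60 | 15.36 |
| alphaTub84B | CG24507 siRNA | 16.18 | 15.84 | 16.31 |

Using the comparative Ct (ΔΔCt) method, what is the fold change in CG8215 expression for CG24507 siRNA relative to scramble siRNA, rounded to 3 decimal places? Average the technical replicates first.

Mean Ct: CG8215 scramble siRNA 24.980; CG8215 CG24507 siRNA 23.370; alphaTub84B scramble siRNA 15.570; alphaTub84B CG24507 siRNA 16.110
ΔCt(scramble siRNA) = 24.980 − 15.570 = 9.410
ΔCt(CG24507 siRNA) = 23.370 − 16.110 = 7.260
ΔΔCt = 7.260 − 9.410 = -2.150
Fold change = 2^(−(-2.150)) = 2^2.150 = 4.4383

4.438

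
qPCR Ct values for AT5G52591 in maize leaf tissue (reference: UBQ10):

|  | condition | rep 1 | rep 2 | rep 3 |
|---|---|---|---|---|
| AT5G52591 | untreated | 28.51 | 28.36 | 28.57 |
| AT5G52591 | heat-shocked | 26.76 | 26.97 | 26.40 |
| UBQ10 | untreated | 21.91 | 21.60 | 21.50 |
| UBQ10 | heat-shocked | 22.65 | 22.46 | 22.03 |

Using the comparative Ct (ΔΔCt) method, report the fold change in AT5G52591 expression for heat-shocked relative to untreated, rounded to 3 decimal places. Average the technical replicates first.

5.579

Mean Ct: AT5G52591 untreated 28.480; AT5G52591 heat-shocked 26.710; UBQ10 untreated 21.670; UBQ10 heat-shocked 22.380
ΔCt(untreated) = 28.480 − 21.670 = 6.810
ΔCt(heat-shocked) = 26.710 − 22.380 = 4.330
ΔΔCt = 4.330 − 6.810 = -2.480
Fold change = 2^(−(-2.480)) = 2^2.480 = 5.5790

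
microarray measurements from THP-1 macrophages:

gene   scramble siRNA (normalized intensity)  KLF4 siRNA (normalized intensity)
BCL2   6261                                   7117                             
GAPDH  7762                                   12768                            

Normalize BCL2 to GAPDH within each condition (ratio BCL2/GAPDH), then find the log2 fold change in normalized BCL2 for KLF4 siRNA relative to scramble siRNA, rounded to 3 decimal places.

-0.533

BCL2/GAPDH (scramble siRNA) = 6261 / 7762 = 0.80662
BCL2/GAPDH (KLF4 siRNA) = 7117 / 12768 = 0.55741
Fold change = 0.55741 / 0.80662 = 0.6910
log2(0.6910) = -0.5332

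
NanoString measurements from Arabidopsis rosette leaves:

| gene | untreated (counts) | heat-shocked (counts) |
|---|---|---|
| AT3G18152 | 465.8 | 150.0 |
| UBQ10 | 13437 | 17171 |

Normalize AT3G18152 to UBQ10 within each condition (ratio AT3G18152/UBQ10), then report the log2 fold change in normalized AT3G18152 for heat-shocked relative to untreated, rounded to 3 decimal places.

-1.989

AT3G18152/UBQ10 (untreated) = 465.8 / 13437 = 0.034665
AT3G18152/UBQ10 (heat-shocked) = 150.0 / 17171 = 0.0087357
Fold change = 0.0087357 / 0.034665 = 0.2520
log2(0.2520) = -1.9885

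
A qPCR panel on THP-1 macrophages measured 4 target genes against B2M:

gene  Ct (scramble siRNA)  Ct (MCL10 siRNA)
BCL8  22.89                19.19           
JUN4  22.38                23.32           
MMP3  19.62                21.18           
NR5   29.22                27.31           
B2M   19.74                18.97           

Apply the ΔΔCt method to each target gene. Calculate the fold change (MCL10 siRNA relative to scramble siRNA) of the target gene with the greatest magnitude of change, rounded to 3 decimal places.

BCL8: ΔΔCt = (19.19−18.97) − (22.89−19.74) = 0.22 − 3.15 = -2.93; fold change = 2^2.93 = 7.621
JUN4: ΔΔCt = (23.32−18.97) − (22.38−19.74) = 4.35 − 2.64 = 1.71; fold change = 2^-1.71 = 0.306
MMP3: ΔΔCt = (21.18−18.97) − (19.62−19.74) = 2.21 − (-0.12) = 2.33; fold change = 2^-2.33 = 0.199
NR5: ΔΔCt = (27.31−18.97) − (29.22−19.74) = 8.34 − 9.48 = -1.14; fold change = 2^1.14 = 2.204
BCL8 has the largest |ΔΔCt| = 2.93.

7.621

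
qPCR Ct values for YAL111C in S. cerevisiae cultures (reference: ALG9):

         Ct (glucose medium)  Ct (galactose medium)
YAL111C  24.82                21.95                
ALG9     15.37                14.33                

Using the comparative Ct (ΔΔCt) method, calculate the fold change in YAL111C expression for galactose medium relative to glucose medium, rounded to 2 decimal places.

3.56

ΔCt(glucose medium) = 24.820 − 15.370 = 9.450
ΔCt(galactose medium) = 21.950 − 14.330 = 7.620
ΔΔCt = 7.620 − 9.450 = -1.830
Fold change = 2^(−(-1.830)) = 2^1.830 = 3.555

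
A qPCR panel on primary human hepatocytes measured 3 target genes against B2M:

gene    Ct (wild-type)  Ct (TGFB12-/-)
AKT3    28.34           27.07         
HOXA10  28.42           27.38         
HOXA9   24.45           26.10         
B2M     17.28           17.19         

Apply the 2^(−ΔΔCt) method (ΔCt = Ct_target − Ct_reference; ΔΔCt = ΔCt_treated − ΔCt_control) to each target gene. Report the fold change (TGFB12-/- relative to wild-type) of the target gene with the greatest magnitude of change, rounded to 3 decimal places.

0.299

AKT3: ΔΔCt = (27.07−17.19) − (28.34−17.28) = 9.88 − 11.06 = -1.18; fold change = 2^1.18 = 2.266
HOXA10: ΔΔCt = (27.38−17.19) − (28.42−17.28) = 10.19 − 11.14 = -0.95; fold change = 2^0.95 = 1.932
HOXA9: ΔΔCt = (26.10−17.19) − (24.45−17.28) = 8.91 − 7.17 = 1.74; fold change = 2^-1.74 = 0.299
HOXA9 has the largest |ΔΔCt| = 1.74.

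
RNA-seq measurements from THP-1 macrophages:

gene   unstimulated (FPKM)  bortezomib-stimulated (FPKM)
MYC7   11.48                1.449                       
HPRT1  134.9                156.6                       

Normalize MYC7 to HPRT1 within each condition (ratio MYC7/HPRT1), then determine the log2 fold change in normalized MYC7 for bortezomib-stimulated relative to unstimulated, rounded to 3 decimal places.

MYC7/HPRT1 (unstimulated) = 11.48 / 134.9 = 0.0851
MYC7/HPRT1 (bortezomib-stimulated) = 1.449 / 156.6 = 0.0092529
Fold change = 0.0092529 / 0.0851 = 0.1087
log2(0.1087) = -3.2012

-3.201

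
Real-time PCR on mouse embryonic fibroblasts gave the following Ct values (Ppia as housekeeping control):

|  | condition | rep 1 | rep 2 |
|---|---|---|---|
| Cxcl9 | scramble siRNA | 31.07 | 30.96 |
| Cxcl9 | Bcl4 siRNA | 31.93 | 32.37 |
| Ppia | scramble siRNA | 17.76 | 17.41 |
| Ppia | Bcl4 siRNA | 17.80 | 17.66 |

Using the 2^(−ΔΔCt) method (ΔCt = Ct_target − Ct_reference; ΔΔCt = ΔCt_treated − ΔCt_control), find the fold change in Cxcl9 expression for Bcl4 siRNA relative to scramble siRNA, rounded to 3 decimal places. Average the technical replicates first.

Mean Ct: Cxcl9 scramble siRNA 31.015; Cxcl9 Bcl4 siRNA 32.150; Ppia scramble siRNA 17.585; Ppia Bcl4 siRNA 17.730
ΔCt(scramble siRNA) = 31.015 − 17.585 = 13.430
ΔCt(Bcl4 siRNA) = 32.150 − 17.730 = 14.420
ΔΔCt = 14.420 − 13.430 = 0.990
Fold change = 2^(−0.990) = 0.5035

0.503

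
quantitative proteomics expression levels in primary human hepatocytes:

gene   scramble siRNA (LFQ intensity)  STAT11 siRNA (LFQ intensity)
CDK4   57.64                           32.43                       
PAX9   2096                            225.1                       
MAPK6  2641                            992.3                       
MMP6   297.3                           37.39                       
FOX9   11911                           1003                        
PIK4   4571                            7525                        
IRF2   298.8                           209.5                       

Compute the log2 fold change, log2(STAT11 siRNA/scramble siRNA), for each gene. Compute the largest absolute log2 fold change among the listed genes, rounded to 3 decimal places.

3.570

log2(32.43/57.64) = -0.830  (CDK4)
log2(225.1/2096) = -3.219  (PAX9)
log2(992.3/2641) = -1.412  (MAPK6)
log2(37.39/297.3) = -2.991  (MMP6)
log2(1003/11911) = -3.570  (FOX9)
log2(7525/4571) = 0.719  (PIK4)
log2(209.5/298.8) = -0.512  (IRF2)
The largest magnitude belongs to FOX9.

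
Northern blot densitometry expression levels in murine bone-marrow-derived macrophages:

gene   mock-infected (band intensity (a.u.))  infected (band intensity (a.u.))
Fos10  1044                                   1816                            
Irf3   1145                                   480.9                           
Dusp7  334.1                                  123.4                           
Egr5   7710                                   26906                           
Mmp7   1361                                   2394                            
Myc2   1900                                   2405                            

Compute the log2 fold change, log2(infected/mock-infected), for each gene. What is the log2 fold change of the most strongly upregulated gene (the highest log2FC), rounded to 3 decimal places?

log2(1816/1044) = 0.799  (Fos10)
log2(480.9/1145) = -1.252  (Irf3)
log2(123.4/334.1) = -1.437  (Dusp7)
log2(26906/7710) = 1.803  (Egr5)
log2(2394/1361) = 0.815  (Mmp7)
log2(2405/1900) = 0.340  (Myc2)
Egr5 is most strongly upregulated.

1.803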